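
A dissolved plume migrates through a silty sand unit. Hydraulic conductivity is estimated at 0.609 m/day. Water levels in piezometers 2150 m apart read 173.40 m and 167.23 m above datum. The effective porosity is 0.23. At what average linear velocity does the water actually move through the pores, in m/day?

0.00760

Hydraulic gradient i = (173.40 − 167.23) / 2150 = 6.17 / 2150 = 0.002870.
Darcy flux q = K · i = 0.6090 × 0.002870 = 0.001748 m/day.
Seepage velocity v = q / n_e = 0.001748 / 0.23 = 0.007599 m/day.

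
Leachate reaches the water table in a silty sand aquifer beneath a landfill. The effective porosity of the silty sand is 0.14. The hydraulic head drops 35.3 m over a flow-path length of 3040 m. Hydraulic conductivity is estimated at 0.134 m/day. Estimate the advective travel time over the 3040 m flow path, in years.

Hydraulic gradient i = Δh / L = 35.3 / 3040 = 0.01161.
Darcy flux q = K · i = 0.1340 × 0.01161 = 0.001556 m/day.
Seepage velocity v = q / n_e = 0.001556 / 0.14 = 0.01111 m/day.
Travel time t = L / v = 3040 / 0.01111 = 2.735e+05 days = 748.9 years.

749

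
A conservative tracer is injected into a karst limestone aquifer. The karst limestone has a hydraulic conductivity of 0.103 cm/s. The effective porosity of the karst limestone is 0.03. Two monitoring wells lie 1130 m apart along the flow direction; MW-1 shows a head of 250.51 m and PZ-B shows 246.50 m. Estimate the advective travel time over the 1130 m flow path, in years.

0.294

Convert K: 0.103 cm/s × 864 = 88.99 m/day.
Hydraulic gradient i = (250.51 − 246.50) / 1130 = 4.01 / 1130 = 0.003549.
Darcy flux q = K · i = 88.99 × 0.003549 = 0.3158 m/day.
Seepage velocity v = q / n_e = 0.3158 / 0.03 = 10.53 m/day.
Travel time t = L / v = 1130 / 10.53 = 107.3 days = 0.2939 years.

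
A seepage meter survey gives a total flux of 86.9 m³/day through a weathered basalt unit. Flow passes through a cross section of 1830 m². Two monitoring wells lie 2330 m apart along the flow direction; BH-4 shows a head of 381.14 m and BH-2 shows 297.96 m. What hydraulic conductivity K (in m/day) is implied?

Hydraulic gradient i = (381.14 − 297.96) / 2330 = 83.18 / 2330 = 0.03570.
From Q = K·A·i, K = Q / (A·i) = 86.9 / (1830 × 0.03570) = 1.330 m/day.

1.33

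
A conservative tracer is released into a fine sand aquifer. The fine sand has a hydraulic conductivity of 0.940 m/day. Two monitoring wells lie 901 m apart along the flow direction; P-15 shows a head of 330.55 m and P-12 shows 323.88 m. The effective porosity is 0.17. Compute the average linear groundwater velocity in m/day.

Hydraulic gradient i = (330.55 − 323.88) / 901 = 6.67 / 901 = 0.007403.
Darcy flux q = K · i = 0.9400 × 0.007403 = 0.006959 m/day.
Seepage velocity v = q / n_e = 0.006959 / 0.17 = 0.04093 m/day.

0.0409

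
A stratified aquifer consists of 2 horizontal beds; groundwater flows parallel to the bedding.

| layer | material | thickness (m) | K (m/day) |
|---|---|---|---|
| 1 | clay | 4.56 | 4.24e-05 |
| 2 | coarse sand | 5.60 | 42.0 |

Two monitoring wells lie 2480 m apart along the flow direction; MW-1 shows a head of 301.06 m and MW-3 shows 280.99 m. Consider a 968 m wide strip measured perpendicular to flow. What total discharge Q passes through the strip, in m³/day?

Flow is parallel to layering, so each bed carries its own Darcy discharge and the transmissivities add.
Σ(K_i·b_i) = 4.24e-05×4.56 + 42.0×5.60 = 235.2 m²/day.
Hydraulic gradient i = (301.06 − 280.99) / 2480 = 20.07 / 2480 = 0.008093.
Q = Σ(K_i·b_i) · W · i = 235.2 × 968 × 0.008093 = 1843 m³/day.

1840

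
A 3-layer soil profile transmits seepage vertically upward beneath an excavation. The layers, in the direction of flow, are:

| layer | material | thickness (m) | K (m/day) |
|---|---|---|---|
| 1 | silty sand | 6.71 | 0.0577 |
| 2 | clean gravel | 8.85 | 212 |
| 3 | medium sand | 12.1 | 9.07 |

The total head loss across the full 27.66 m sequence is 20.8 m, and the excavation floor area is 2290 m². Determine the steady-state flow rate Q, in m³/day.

Flow is perpendicular to layering, so the layers act in series and the equivalent K is the thickness-weighted harmonic mean.
Total thickness L = 6.71 + 8.85 + 12.1 = 27.66 m.
Σ(b_i/K_i) = 6.71/0.0577 + 8.85/212 + 12.1/9.07 = 117.7 d.
K_eq = L / Σ(b_i/K_i) = 27.66 / 117.7 = 0.2351 m/day.
Q = K_eq · A · (Δh/L) = 0.2351 × 2290 × (20.8/27.66) = 404.8 m³/day.

405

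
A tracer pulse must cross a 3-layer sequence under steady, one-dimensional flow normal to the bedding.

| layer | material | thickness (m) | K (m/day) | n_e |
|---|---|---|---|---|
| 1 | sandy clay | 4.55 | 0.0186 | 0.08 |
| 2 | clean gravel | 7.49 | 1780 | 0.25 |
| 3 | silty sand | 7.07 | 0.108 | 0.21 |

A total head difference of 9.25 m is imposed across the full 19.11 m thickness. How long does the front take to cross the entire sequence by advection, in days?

With flow normal to the layers, continuity requires the same specific discharge q through every layer.
Σ(b_i/K_i) = 4.55/0.0186 + 7.49/1780 + 7.07/0.108 = 310.1 d.
q = Δh / Σ(b_i/K_i) = 9.25 / 310.1 = 0.02983 m/day.
In each layer the seepage velocity is v_i = q/n_i, so the layer transit time is t_i = b_i·n_i / q:
  layer 1 (sandy clay): t_1 = 4.55 × 0.08 / 0.02983 = 12.20 d
  layer 2 (clean gravel): t_2 = 7.49 × 0.25 / 0.02983 = 62.77 d
  layer 3 (silty sand): t_3 = 7.07 × 0.21 / 0.02983 = 49.77 d
Total t = Σ t_i = 124.7 days.

125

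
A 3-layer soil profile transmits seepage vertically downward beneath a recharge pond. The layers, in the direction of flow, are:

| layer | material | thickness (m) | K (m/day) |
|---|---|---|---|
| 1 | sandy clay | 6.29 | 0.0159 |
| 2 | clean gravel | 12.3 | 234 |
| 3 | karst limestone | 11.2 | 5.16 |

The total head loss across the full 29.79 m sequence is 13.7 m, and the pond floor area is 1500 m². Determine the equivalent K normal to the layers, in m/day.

Flow is perpendicular to layering, so the layers act in series and the equivalent K is the thickness-weighted harmonic mean.
Total thickness L = 6.29 + 12.3 + 11.2 = 29.79 m.
Σ(b_i/K_i) = 6.29/0.0159 + 12.3/234 + 11.2/5.16 = 397.8 d.
K_eq = L / Σ(b_i/K_i) = 29.79 / 397.8 = 0.07488 m/day.

0.0749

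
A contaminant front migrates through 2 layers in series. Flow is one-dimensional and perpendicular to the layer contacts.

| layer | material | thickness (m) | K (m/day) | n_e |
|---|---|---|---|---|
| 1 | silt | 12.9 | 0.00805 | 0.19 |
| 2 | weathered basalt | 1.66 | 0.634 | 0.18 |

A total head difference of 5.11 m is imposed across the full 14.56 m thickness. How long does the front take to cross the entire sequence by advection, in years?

With flow normal to the layers, continuity requires the same specific discharge q through every layer.
Σ(b_i/K_i) = 12.9/0.00805 + 1.66/0.634 = 1605 d.
q = Δh / Σ(b_i/K_i) = 5.11 / 1605 = 0.003184 m/day.
In each layer the seepage velocity is v_i = q/n_i, so the layer transit time is t_i = b_i·n_i / q:
  layer 1 (silt): t_1 = 12.9 × 0.19 / 0.003184 = 769.9 d
  layer 2 (weathered basalt): t_2 = 1.66 × 0.18 / 0.003184 = 93.86 d
Total t = Σ t_i = 863.7 days = 2.365 years.

2.36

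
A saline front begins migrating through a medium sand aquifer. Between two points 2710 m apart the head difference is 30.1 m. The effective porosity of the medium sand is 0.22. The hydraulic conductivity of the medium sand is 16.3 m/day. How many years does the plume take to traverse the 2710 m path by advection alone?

Hydraulic gradient i = Δh / L = 30.1 / 2710 = 0.01111.
Darcy flux q = K · i = 16.30 × 0.01111 = 0.1810 m/day.
Seepage velocity v = q / n_e = 0.1810 / 0.22 = 0.8229 m/day.
Travel time t = L / v = 2710 / 0.8229 = 3293 days = 9.016 years.

9.02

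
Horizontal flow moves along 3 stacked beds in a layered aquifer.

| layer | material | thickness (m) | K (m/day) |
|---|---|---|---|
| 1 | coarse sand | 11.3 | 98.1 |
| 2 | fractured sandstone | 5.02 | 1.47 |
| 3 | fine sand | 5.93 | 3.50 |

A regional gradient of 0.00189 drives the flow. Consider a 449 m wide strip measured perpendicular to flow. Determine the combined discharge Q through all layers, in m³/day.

965

Flow is parallel to layering, so each bed carries its own Darcy discharge and the transmissivities add.
Σ(K_i·b_i) = 98.1×11.3 + 1.47×5.02 + 3.50×5.93 = 1137 m²/day.
Hydraulic gradient i = 0.00189.
Q = Σ(K_i·b_i) · W · i = 1137 × 449 × 0.001890 = 964.6 m³/day.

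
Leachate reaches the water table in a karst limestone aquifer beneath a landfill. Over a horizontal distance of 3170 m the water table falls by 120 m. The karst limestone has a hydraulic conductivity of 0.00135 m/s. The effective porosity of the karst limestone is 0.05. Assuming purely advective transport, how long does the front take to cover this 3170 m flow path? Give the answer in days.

35.9

Convert K: 0.00135 m/s × 86400 = 116.6 m/day.
Hydraulic gradient i = Δh / L = 120 / 3170 = 0.03785.
Darcy flux q = K · i = 116.6 × 0.03785 = 4.415 m/day.
Seepage velocity v = q / n_e = 4.415 / 0.05 = 88.31 m/day.
Travel time t = L / v = 3170 / 88.31 = 35.90 days.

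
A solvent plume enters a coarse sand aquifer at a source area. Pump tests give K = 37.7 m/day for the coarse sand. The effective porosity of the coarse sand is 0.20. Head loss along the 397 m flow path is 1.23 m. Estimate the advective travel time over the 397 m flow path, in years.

Hydraulic gradient i = Δh / L = 1.23 / 397 = 0.003098.
Darcy flux q = K · i = 37.70 × 0.003098 = 0.1168 m/day.
Seepage velocity v = q / n_e = 0.1168 / 0.20 = 0.5840 m/day.
Travel time t = L / v = 397 / 0.5840 = 679.8 days = 1.861 years.

1.86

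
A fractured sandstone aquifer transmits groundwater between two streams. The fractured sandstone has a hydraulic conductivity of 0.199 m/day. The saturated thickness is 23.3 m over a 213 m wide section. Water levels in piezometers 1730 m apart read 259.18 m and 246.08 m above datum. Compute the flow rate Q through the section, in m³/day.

7.48

Cross-sectional area A = 213 × 23.3 = 4963 m².
Hydraulic gradient i = (259.18 − 246.08) / 1730 = 13.1 / 1730 = 0.007572.
Darcy's law: Q = K · A · i = 0.1990 × 4963 × 0.007572 = 7.478 m³/day.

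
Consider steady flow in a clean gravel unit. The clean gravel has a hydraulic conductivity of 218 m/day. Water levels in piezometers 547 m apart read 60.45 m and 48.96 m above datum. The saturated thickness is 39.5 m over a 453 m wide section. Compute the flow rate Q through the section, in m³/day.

Cross-sectional area A = 453 × 39.5 = 17894 m².
Hydraulic gradient i = (60.45 − 48.96) / 547 = 11.49 / 547 = 0.02101.
Darcy's law: Q = K · A · i = 218.0 × 17894 × 0.02101 = 81938 m³/day.

81900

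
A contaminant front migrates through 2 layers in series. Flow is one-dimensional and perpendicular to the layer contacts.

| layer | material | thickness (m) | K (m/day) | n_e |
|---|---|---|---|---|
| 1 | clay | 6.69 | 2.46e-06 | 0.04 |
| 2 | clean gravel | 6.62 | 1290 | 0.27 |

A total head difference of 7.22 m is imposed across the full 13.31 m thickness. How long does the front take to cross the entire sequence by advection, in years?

2120

With flow normal to the layers, continuity requires the same specific discharge q through every layer.
Σ(b_i/K_i) = 6.69/2.46e-06 + 6.62/1290 = 2.720e+06 d.
q = Δh / Σ(b_i/K_i) = 7.22 / 2.720e+06 = 2.655e-06 m/day.
In each layer the seepage velocity is v_i = q/n_i, so the layer transit time is t_i = b_i·n_i / q:
  layer 1 (clay): t_1 = 6.69 × 0.04 / 2.655e-06 = 1.008e+05 d
  layer 2 (clean gravel): t_2 = 6.62 × 0.27 / 2.655e-06 = 6.732e+05 d
Total t = Σ t_i = 7.740e+05 days = 2119 years.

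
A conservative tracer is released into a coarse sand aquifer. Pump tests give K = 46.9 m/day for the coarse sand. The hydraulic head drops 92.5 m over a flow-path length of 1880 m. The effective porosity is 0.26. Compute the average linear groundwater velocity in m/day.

8.88

Hydraulic gradient i = Δh / L = 92.5 / 1880 = 0.04920.
Darcy flux q = K · i = 46.90 × 0.04920 = 2.308 m/day.
Seepage velocity v = q / n_e = 2.308 / 0.26 = 8.875 m/day.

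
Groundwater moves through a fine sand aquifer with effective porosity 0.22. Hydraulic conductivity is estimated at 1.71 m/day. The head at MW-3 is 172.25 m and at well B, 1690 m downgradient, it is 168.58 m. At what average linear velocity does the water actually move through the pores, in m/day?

0.0169

Hydraulic gradient i = (172.25 − 168.58) / 1690 = 3.67 / 1690 = 0.002172.
Darcy flux q = K · i = 1.710 × 0.002172 = 0.003713 m/day.
Seepage velocity v = q / n_e = 0.003713 / 0.22 = 0.01688 m/day.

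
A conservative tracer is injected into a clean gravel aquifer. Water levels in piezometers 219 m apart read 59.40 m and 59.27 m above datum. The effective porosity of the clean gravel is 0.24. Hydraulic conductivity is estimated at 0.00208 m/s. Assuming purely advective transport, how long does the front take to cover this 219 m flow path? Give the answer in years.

1.35

Convert K: 0.00208 m/s × 86400 = 179.7 m/day.
Hydraulic gradient i = (59.40 − 59.27) / 219 = 0.13 / 219 = 0.0005936.
Darcy flux q = K · i = 179.7 × 0.0005936 = 0.1067 m/day.
Seepage velocity v = q / n_e = 0.1067 / 0.24 = 0.4445 m/day.
Travel time t = L / v = 219 / 0.4445 = 492.7 days = 1.349 years.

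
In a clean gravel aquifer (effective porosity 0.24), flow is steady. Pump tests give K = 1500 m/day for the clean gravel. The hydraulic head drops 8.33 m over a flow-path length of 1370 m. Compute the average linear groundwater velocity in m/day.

Hydraulic gradient i = Δh / L = 8.33 / 1370 = 0.006080.
Darcy flux q = K · i = 1500 × 0.006080 = 9.120 m/day.
Seepage velocity v = q / n_e = 9.120 / 0.24 = 38.00 m/day.

38.0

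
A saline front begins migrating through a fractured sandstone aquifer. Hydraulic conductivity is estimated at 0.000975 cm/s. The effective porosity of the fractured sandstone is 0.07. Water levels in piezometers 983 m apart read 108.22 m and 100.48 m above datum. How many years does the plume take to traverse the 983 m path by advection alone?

28.4

Convert K: 0.000975 cm/s × 864 = 0.8424 m/day.
Hydraulic gradient i = (108.22 − 100.48) / 983 = 7.74 / 983 = 0.007874.
Darcy flux q = K · i = 0.8424 × 0.007874 = 0.006633 m/day.
Seepage velocity v = q / n_e = 0.006633 / 0.07 = 0.09476 m/day.
Travel time t = L / v = 983 / 0.09476 = 10374 days = 28.40 years.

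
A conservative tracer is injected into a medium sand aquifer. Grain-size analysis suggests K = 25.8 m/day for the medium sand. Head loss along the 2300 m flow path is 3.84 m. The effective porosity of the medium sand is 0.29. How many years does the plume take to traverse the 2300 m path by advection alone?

Hydraulic gradient i = Δh / L = 3.84 / 2300 = 0.001670.
Darcy flux q = K · i = 25.80 × 0.001670 = 0.04307 m/day.
Seepage velocity v = q / n_e = 0.04307 / 0.29 = 0.1485 m/day.
Travel time t = L / v = 2300 / 0.1485 = 15485 days = 42.39 years.

42.4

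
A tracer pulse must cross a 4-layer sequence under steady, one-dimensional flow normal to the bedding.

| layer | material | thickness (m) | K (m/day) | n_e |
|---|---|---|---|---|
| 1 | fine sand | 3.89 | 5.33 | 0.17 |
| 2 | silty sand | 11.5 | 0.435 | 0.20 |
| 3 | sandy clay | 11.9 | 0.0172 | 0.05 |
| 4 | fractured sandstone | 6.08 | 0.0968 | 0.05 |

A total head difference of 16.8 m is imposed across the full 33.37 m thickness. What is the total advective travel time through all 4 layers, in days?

180

With flow normal to the layers, continuity requires the same specific discharge q through every layer.
Σ(b_i/K_i) = 3.89/5.33 + 11.5/0.435 + 11.9/0.0172 + 6.08/0.0968 = 781.8 d.
q = Δh / Σ(b_i/K_i) = 16.8 / 781.8 = 0.02149 m/day.
In each layer the seepage velocity is v_i = q/n_i, so the layer transit time is t_i = b_i·n_i / q:
  layer 1 (fine sand): t_1 = 3.89 × 0.17 / 0.02149 = 30.78 d
  layer 2 (silty sand): t_2 = 11.5 × 0.20 / 0.02149 = 107.0 d
  layer 3 (sandy clay): t_3 = 11.9 × 0.05 / 0.02149 = 27.69 d
  layer 4 (fractured sandstone): t_4 = 6.08 × 0.05 / 0.02149 = 14.15 d
Total t = Σ t_i = 179.7 days.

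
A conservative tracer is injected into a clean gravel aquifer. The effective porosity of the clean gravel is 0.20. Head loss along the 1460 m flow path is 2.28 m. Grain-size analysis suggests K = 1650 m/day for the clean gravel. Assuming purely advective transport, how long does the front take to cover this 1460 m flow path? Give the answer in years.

0.310

Hydraulic gradient i = Δh / L = 2.28 / 1460 = 0.001562.
Darcy flux q = K · i = 1650 × 0.001562 = 2.577 m/day.
Seepage velocity v = q / n_e = 2.577 / 0.20 = 12.88 m/day.
Travel time t = L / v = 1460 / 12.88 = 113.3 days = 0.3103 years.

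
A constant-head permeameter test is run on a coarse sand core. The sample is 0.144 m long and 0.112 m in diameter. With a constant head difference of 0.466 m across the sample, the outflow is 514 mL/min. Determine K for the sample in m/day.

Cross-sectional area A = π·(d/2)² = π × (0.112/2)² = 0.009852 m².
Convert discharge: 514 mL/min = 8.567e-06 m³/s.
Darcy's law rearranged: K = Q·L / (A·Δh) = 8.567e-06 × 0.144 / (0.009852 × 0.466) = 0.0002687 m/s = 23.22 m/day.

23.2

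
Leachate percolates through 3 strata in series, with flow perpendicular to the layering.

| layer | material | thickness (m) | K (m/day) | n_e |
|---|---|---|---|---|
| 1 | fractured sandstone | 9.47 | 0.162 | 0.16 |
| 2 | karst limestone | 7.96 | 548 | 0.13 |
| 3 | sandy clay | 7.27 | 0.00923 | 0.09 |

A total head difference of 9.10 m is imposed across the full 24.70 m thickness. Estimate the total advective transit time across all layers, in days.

With flow normal to the layers, continuity requires the same specific discharge q through every layer.
Σ(b_i/K_i) = 9.47/0.162 + 7.96/548 + 7.27/0.00923 = 846.1 d.
q = Δh / Σ(b_i/K_i) = 9.10 / 846.1 = 0.01075 m/day.
In each layer the seepage velocity is v_i = q/n_i, so the layer transit time is t_i = b_i·n_i / q:
  layer 1 (fractured sandstone): t_1 = 9.47 × 0.16 / 0.01075 = 140.9 d
  layer 2 (karst limestone): t_2 = 7.96 × 0.13 / 0.01075 = 96.22 d
  layer 3 (sandy clay): t_3 = 7.27 × 0.09 / 0.01075 = 60.84 d
Total t = Σ t_i = 297.9 days.

298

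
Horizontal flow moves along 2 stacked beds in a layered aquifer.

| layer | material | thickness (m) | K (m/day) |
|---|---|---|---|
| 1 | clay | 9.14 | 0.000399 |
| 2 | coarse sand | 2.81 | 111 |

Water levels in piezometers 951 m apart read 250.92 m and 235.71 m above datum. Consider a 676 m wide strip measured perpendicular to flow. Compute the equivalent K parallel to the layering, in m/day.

26.1

Flow is parallel to layering, so each bed carries its own Darcy discharge and the transmissivities add.
Σ(K_i·b_i) = 0.000399×9.14 + 111×2.81 = 311.9 m²/day.
Total thickness b = 11.95 m, so K_eq = Σ(K_i·b_i)/b = 26.10 m/day.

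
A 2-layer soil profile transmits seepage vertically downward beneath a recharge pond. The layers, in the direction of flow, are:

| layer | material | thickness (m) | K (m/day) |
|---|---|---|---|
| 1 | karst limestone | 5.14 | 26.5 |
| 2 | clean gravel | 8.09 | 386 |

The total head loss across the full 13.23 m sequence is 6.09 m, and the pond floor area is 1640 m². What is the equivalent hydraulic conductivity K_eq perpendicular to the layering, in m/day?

61.6

Flow is perpendicular to layering, so the layers act in series and the equivalent K is the thickness-weighted harmonic mean.
Total thickness L = 5.14 + 8.09 = 13.23 m.
Σ(b_i/K_i) = 5.14/26.5 + 8.09/386 = 0.2149 d.
K_eq = L / Σ(b_i/K_i) = 13.23 / 0.2149 = 61.56 m/day.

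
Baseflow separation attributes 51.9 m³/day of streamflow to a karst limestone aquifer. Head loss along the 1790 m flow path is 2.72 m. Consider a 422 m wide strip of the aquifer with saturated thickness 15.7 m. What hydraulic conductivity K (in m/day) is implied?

5.16

Cross-sectional area A = 422 × 15.7 = 6625 m².
Hydraulic gradient i = Δh / L = 2.72 / 1790 = 0.001520.
From Q = K·A·i, K = Q / (A·i) = 51.9 / (6625 × 0.001520) = 5.155 m/day.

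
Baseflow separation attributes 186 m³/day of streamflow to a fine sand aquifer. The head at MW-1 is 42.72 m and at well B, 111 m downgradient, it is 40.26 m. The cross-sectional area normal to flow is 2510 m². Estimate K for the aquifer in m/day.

3.34

Hydraulic gradient i = (42.72 − 40.26) / 111 = 2.46 / 111 = 0.02216.
From Q = K·A·i, K = Q / (A·i) = 186 / (2510 × 0.02216) = 3.344 m/day.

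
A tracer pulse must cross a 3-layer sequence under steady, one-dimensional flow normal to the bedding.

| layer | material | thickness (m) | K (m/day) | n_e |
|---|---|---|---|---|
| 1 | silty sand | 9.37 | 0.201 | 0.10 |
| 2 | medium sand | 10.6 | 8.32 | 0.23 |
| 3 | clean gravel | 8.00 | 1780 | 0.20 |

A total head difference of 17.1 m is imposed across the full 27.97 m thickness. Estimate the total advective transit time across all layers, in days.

With flow normal to the layers, continuity requires the same specific discharge q through every layer.
Σ(b_i/K_i) = 9.37/0.201 + 10.6/8.32 + 8.00/1780 = 47.90 d.
q = Δh / Σ(b_i/K_i) = 17.1 / 47.90 = 0.3570 m/day.
In each layer the seepage velocity is v_i = q/n_i, so the layer transit time is t_i = b_i·n_i / q:
  layer 1 (silty sand): t_1 = 9.37 × 0.10 / 0.3570 = 2.624 d
  layer 2 (medium sand): t_2 = 10.6 × 0.23 / 0.3570 = 6.829 d
  layer 3 (clean gravel): t_3 = 8.00 × 0.20 / 0.3570 = 4.481 d
Total t = Σ t_i = 13.93 days.

13.9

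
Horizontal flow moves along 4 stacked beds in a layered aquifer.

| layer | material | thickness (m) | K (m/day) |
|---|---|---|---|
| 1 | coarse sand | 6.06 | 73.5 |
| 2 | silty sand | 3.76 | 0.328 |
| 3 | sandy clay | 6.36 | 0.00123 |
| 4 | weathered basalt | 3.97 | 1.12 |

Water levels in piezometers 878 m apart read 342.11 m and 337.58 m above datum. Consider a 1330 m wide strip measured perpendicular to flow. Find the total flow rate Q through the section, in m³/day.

Flow is parallel to layering, so each bed carries its own Darcy discharge and the transmissivities add.
Σ(K_i·b_i) = 73.5×6.06 + 0.328×3.76 + 0.00123×6.36 + 1.12×3.97 = 451.1 m²/day.
Hydraulic gradient i = (342.11 − 337.58) / 878 = 4.53 / 878 = 0.005159.
Q = Σ(K_i·b_i) · W · i = 451.1 × 1330 × 0.005159 = 3095 m³/day.

3100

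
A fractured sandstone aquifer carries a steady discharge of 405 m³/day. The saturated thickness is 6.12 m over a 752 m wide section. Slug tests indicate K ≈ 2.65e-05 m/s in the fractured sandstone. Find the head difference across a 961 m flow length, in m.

Convert K: 2.65e-05 m/s × 86400 = 2.290 m/day.
Cross-sectional area A = 752 × 6.12 = 4602 m².
From Q = K·A·i, i = Q / (K·A) = 405 / (2.290 × 4602) = 0.03843.
Head loss Δh = i · L = 0.03843 × 961 = 36.94 m.

36.9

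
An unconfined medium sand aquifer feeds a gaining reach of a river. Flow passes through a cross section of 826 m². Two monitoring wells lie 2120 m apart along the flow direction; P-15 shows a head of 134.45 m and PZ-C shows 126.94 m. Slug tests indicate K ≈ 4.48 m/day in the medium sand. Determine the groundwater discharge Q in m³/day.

13.1

Hydraulic gradient i = (134.45 − 126.94) / 2120 = 7.51 / 2120 = 0.003542.
Darcy's law: Q = K · A · i = 4.480 × 826.0 × 0.003542 = 13.11 m³/day.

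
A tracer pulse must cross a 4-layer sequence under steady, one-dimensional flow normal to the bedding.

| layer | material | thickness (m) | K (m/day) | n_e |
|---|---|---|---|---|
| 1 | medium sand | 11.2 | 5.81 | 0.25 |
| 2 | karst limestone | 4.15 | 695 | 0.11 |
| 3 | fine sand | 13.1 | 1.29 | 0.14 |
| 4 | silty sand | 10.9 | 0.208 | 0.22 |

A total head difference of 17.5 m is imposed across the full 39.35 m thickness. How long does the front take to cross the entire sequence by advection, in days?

With flow normal to the layers, continuity requires the same specific discharge q through every layer.
Σ(b_i/K_i) = 11.2/5.81 + 4.15/695 + 13.1/1.29 + 10.9/0.208 = 64.49 d.
q = Δh / Σ(b_i/K_i) = 17.5 / 64.49 = 0.2713 m/day.
In each layer the seepage velocity is v_i = q/n_i, so the layer transit time is t_i = b_i·n_i / q:
  layer 1 (medium sand): t_1 = 11.2 × 0.25 / 0.2713 = 10.32 d
  layer 2 (karst limestone): t_2 = 4.15 × 0.11 / 0.2713 = 1.682 d
  layer 3 (fine sand): t_3 = 13.1 × 0.14 / 0.2713 = 6.759 d
  layer 4 (silty sand): t_4 = 10.9 × 0.22 / 0.2713 = 8.837 d
Total t = Σ t_i = 27.60 days.

27.6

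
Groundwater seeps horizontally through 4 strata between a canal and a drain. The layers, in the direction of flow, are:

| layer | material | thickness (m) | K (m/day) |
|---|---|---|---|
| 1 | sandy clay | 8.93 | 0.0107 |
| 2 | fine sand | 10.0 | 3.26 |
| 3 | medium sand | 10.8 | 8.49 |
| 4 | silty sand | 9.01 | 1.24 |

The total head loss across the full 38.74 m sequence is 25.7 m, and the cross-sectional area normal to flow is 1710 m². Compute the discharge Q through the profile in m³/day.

Flow is perpendicular to layering, so the layers act in series and the equivalent K is the thickness-weighted harmonic mean.
Total thickness L = 8.93 + 10.0 + 10.8 + 9.01 = 38.74 m.
Σ(b_i/K_i) = 8.93/0.0107 + 10.0/3.26 + 10.8/8.49 + 9.01/1.24 = 846.2 d.
K_eq = L / Σ(b_i/K_i) = 38.74 / 846.2 = 0.04578 m/day.
Q = K_eq · A · (Δh/L) = 0.04578 × 1710 × (25.7/38.74) = 51.94 m³/day.

51.9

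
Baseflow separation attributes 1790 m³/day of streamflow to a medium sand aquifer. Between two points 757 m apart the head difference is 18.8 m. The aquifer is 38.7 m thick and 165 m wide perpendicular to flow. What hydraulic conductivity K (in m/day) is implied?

Cross-sectional area A = 165 × 38.7 = 6386 m².
Hydraulic gradient i = Δh / L = 18.8 / 757 = 0.02483.
From Q = K·A·i, K = Q / (A·i) = 1790 / (6386 × 0.02483) = 11.29 m/day.

11.3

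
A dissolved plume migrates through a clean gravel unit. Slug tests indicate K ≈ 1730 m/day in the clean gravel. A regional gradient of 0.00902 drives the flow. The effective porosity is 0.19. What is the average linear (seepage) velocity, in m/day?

Hydraulic gradient i = 0.00902.
Darcy flux q = K · i = 1730 × 0.009020 = 15.60 m/day.
Seepage velocity v = q / n_e = 15.60 / 0.19 = 82.13 m/day.

82.1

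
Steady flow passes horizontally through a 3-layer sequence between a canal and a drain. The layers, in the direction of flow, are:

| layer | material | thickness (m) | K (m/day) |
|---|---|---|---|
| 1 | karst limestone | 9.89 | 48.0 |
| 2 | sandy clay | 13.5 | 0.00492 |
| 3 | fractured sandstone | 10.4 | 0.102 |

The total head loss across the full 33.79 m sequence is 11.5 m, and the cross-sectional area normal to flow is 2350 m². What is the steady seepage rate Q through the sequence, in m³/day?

9.50

Flow is perpendicular to layering, so the layers act in series and the equivalent K is the thickness-weighted harmonic mean.
Total thickness L = 9.89 + 13.5 + 10.4 = 33.79 m.
Σ(b_i/K_i) = 9.89/48.0 + 13.5/0.00492 + 10.4/0.102 = 2846 d.
K_eq = L / Σ(b_i/K_i) = 33.79 / 2846 = 0.01187 m/day.
Q = K_eq · A · (Δh/L) = 0.01187 × 2350 × (11.5/33.79) = 9.496 m³/day.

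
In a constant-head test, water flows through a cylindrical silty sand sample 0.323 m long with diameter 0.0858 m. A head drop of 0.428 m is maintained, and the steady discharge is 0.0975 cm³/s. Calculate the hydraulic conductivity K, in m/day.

1.10

Cross-sectional area A = π·(d/2)² = π × (0.0858/2)² = 0.005782 m².
Convert discharge: 0.0975 cm³/s = 9.750e-08 m³/s.
Darcy's law rearranged: K = Q·L / (A·Δh) = 9.750e-08 × 0.323 / (0.005782 × 0.428) = 1.273e-05 m/s = 1.100 m/day.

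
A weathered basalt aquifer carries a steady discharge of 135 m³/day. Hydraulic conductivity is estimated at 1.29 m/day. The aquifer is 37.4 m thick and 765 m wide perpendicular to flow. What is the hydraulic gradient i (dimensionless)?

Cross-sectional area A = 765 × 37.4 = 28611 m².
From Q = K·A·i, i = Q / (K·A) = 135 / (1.290 × 28611) = 0.003658.

0.00366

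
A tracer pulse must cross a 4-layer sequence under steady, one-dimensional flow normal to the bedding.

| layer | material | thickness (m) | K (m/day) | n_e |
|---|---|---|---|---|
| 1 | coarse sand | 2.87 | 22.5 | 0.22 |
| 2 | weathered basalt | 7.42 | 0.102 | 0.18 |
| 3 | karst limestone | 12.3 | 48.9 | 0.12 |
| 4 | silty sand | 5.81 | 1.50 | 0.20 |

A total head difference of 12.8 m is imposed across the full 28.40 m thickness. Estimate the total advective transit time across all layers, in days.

With flow normal to the layers, continuity requires the same specific discharge q through every layer.
Σ(b_i/K_i) = 2.87/22.5 + 7.42/0.102 + 12.3/48.9 + 5.81/1.50 = 77.00 d.
q = Δh / Σ(b_i/K_i) = 12.8 / 77.00 = 0.1662 m/day.
In each layer the seepage velocity is v_i = q/n_i, so the layer transit time is t_i = b_i·n_i / q:
  layer 1 (coarse sand): t_1 = 2.87 × 0.22 / 0.1662 = 3.798 d
  layer 2 (weathered basalt): t_2 = 7.42 × 0.18 / 0.1662 = 8.034 d
  layer 3 (karst limestone): t_3 = 12.3 × 0.12 / 0.1662 = 8.879 d
  layer 4 (silty sand): t_4 = 5.81 × 0.20 / 0.1662 = 6.990 d
Total t = Σ t_i = 27.70 days.

27.7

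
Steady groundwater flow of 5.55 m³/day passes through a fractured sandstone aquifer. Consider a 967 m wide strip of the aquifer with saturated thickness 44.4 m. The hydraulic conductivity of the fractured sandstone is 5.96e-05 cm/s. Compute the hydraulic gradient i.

0.00251

Convert K: 5.96e-05 cm/s × 864 = 0.05149 m/day.
Cross-sectional area A = 967 × 44.4 = 42935 m².
From Q = K·A·i, i = Q / (K·A) = 5.55 / (0.05149 × 42935) = 0.002510.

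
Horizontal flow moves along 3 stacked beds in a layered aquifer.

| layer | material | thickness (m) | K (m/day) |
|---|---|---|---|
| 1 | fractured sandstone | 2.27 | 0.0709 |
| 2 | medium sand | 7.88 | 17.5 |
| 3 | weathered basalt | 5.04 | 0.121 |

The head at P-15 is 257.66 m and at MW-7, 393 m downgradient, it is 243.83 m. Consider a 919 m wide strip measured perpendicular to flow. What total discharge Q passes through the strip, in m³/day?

Flow is parallel to layering, so each bed carries its own Darcy discharge and the transmissivities add.
Σ(K_i·b_i) = 0.0709×2.27 + 17.5×7.88 + 0.121×5.04 = 138.7 m²/day.
Hydraulic gradient i = (257.66 − 243.83) / 393 = 13.83 / 393 = 0.03519.
Q = Σ(K_i·b_i) · W · i = 138.7 × 919 × 0.03519 = 4485 m³/day.

4480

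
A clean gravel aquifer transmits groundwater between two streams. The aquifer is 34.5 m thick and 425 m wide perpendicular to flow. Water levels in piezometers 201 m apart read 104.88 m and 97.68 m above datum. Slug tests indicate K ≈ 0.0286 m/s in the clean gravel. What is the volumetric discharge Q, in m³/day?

1.30e+06

Convert K: 0.0286 m/s × 86400 = 2471 m/day.
Cross-sectional area A = 425 × 34.5 = 14662 m².
Hydraulic gradient i = (104.88 − 97.68) / 201 = 7.2 / 201 = 0.03582.
Darcy's law: Q = K · A · i = 2471 × 14662 × 0.03582 = 1.298e+06 m³/day.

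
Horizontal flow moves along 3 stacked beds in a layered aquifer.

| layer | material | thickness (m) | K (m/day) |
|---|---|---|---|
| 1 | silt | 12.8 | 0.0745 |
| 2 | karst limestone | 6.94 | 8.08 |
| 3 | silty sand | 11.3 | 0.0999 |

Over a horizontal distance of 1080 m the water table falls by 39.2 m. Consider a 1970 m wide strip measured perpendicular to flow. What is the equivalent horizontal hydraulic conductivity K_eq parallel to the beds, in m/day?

1.87

Flow is parallel to layering, so each bed carries its own Darcy discharge and the transmissivities add.
Σ(K_i·b_i) = 0.0745×12.8 + 8.08×6.94 + 0.0999×11.3 = 58.16 m²/day.
Total thickness b = 31.04 m, so K_eq = Σ(K_i·b_i)/b = 1.874 m/day.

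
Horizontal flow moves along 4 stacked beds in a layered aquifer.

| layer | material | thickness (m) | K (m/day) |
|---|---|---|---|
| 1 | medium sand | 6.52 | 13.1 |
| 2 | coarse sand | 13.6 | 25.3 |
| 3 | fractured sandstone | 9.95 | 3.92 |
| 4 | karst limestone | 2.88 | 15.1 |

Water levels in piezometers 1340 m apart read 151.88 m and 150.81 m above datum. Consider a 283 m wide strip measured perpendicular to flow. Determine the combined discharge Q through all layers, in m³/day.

Flow is parallel to layering, so each bed carries its own Darcy discharge and the transmissivities add.
Σ(K_i·b_i) = 13.1×6.52 + 25.3×13.6 + 3.92×9.95 + 15.1×2.88 = 512.0 m²/day.
Hydraulic gradient i = (151.88 − 150.81) / 1340 = 1.07 / 1340 = 0.0007985.
Q = Σ(K_i·b_i) · W · i = 512.0 × 283 × 0.0007985 = 115.7 m³/day.

116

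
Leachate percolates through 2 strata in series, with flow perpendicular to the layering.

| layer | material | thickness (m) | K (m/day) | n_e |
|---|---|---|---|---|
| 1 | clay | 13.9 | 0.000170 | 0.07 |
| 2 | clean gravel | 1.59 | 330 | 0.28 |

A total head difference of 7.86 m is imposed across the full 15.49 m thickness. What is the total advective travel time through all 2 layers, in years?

With flow normal to the layers, continuity requires the same specific discharge q through every layer.
Σ(b_i/K_i) = 13.9/0.000170 + 1.59/330 = 81765 d.
q = Δh / Σ(b_i/K_i) = 7.86 / 81765 = 9.613e-05 m/day.
In each layer the seepage velocity is v_i = q/n_i, so the layer transit time is t_i = b_i·n_i / q:
  layer 1 (clay): t_1 = 13.9 × 0.07 / 9.613e-05 = 10122 d
  layer 2 (clean gravel): t_2 = 1.59 × 0.28 / 9.613e-05 = 4631 d
Total t = Σ t_i = 14753 days = 40.39 years.

40.4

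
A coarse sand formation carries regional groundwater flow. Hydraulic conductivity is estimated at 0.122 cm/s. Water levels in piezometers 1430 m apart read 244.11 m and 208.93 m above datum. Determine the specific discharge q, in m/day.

Convert K: 0.122 cm/s × 864 = 105.4 m/day.
Hydraulic gradient i = (244.11 − 208.93) / 1430 = 35.18 / 1430 = 0.02460.
Specific discharge q = K · i = 105.4 × 0.02460 = 2.593 m/day.

2.59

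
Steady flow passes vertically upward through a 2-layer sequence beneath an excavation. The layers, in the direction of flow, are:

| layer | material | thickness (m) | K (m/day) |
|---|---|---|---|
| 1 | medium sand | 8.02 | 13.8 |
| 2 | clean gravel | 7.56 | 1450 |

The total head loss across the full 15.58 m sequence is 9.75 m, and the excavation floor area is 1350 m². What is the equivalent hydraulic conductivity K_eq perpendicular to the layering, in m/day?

26.6

Flow is perpendicular to layering, so the layers act in series and the equivalent K is the thickness-weighted harmonic mean.
Total thickness L = 8.02 + 7.56 = 15.58 m.
Σ(b_i/K_i) = 8.02/13.8 + 7.56/1450 = 0.5864 d.
K_eq = L / Σ(b_i/K_i) = 15.58 / 0.5864 = 26.57 m/day.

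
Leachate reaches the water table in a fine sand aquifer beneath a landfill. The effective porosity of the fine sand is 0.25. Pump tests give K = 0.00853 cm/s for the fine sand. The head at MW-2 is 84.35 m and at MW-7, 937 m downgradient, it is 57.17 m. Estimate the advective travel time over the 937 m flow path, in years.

Convert K: 0.00853 cm/s × 864 = 7.370 m/day.
Hydraulic gradient i = (84.35 − 57.17) / 937 = 27.18 / 937 = 0.02901.
Darcy flux q = K · i = 7.370 × 0.02901 = 0.2138 m/day.
Seepage velocity v = q / n_e = 0.2138 / 0.25 = 0.8551 m/day.
Travel time t = L / v = 937 / 0.8551 = 1096 days = 3.000 years.

3.00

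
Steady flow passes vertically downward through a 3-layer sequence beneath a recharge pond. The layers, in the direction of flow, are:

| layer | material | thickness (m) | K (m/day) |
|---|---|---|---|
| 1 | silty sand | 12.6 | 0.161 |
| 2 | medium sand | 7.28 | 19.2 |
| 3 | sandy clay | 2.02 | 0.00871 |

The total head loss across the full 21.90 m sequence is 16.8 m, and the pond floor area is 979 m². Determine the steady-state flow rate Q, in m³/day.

53.0

Flow is perpendicular to layering, so the layers act in series and the equivalent K is the thickness-weighted harmonic mean.
Total thickness L = 12.6 + 7.28 + 2.02 = 21.90 m.
Σ(b_i/K_i) = 12.6/0.161 + 7.28/19.2 + 2.02/0.00871 = 310.6 d.
K_eq = L / Σ(b_i/K_i) = 21.90 / 310.6 = 0.07052 m/day.
Q = K_eq · A · (Δh/L) = 0.07052 × 979 × (16.8/21.90) = 52.96 m³/day.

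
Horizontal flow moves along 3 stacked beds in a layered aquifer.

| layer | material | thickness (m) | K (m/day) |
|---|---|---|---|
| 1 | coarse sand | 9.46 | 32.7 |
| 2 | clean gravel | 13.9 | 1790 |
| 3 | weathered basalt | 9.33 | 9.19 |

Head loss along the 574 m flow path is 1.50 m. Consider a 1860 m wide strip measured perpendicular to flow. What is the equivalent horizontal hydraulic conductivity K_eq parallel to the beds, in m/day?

773

Flow is parallel to layering, so each bed carries its own Darcy discharge and the transmissivities add.
Σ(K_i·b_i) = 32.7×9.46 + 1790×13.9 + 9.19×9.33 = 25276 m²/day.
Total thickness b = 32.69 m, so K_eq = Σ(K_i·b_i)/b = 773.2 m/day.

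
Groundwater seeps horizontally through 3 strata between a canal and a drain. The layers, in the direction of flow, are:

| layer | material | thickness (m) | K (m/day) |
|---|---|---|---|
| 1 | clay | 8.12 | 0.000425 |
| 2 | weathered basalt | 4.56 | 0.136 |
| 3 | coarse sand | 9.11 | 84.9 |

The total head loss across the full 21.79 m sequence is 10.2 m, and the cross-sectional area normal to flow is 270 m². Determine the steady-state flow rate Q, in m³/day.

Flow is perpendicular to layering, so the layers act in series and the equivalent K is the thickness-weighted harmonic mean.
Total thickness L = 8.12 + 4.56 + 9.11 = 21.79 m.
Σ(b_i/K_i) = 8.12/0.000425 + 4.56/0.136 + 9.11/84.9 = 19140 d.
K_eq = L / Σ(b_i/K_i) = 21.79 / 19140 = 0.001138 m/day.
Q = K_eq · A · (Δh/L) = 0.001138 × 270 × (10.2/21.79) = 0.1439 m³/day.

0.144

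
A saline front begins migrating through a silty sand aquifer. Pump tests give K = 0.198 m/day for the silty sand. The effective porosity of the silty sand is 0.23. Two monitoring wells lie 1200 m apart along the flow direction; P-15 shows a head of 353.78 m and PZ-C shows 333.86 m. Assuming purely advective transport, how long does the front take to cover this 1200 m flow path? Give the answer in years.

230

Hydraulic gradient i = (353.78 − 333.86) / 1200 = 19.92 / 1200 = 0.01660.
Darcy flux q = K · i = 0.1980 × 0.01660 = 0.003287 m/day.
Seepage velocity v = q / n_e = 0.003287 / 0.23 = 0.01429 m/day.
Travel time t = L / v = 1200 / 0.01429 = 83972 days = 229.9 years.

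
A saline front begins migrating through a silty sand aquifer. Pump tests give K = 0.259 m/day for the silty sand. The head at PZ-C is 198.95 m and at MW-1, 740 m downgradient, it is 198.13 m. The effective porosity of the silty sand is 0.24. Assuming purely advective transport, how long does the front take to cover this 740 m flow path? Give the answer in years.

1690

Hydraulic gradient i = (198.95 − 198.13) / 740 = 0.82 / 740 = 0.001108.
Darcy flux q = K · i = 0.2590 × 0.001108 = 0.0002870 m/day.
Seepage velocity v = q / n_e = 0.0002870 / 0.24 = 0.001196 m/day.
Travel time t = L / v = 740 / 0.001196 = 6.188e+05 days = 1694 years.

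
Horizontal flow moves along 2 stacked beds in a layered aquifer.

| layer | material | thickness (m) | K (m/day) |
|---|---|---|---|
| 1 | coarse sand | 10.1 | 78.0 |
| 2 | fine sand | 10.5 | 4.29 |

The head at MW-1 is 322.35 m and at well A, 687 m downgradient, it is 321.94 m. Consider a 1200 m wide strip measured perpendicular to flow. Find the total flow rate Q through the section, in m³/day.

596

Flow is parallel to layering, so each bed carries its own Darcy discharge and the transmissivities add.
Σ(K_i·b_i) = 78.0×10.1 + 4.29×10.5 = 832.8 m²/day.
Hydraulic gradient i = (322.35 − 321.94) / 687 = 0.41 / 687 = 0.0005968.
Q = Σ(K_i·b_i) · W · i = 832.8 × 1200 × 0.0005968 = 596.4 m³/day.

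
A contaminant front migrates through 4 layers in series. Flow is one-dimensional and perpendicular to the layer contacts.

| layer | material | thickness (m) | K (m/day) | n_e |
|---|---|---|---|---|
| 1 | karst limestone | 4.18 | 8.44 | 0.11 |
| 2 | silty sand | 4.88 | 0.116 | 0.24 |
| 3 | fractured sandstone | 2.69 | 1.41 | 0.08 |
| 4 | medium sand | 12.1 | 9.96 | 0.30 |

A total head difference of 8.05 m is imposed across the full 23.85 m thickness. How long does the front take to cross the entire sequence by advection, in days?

With flow normal to the layers, continuity requires the same specific discharge q through every layer.
Σ(b_i/K_i) = 4.18/8.44 + 4.88/0.116 + 2.69/1.41 + 12.1/9.96 = 45.69 d.
q = Δh / Σ(b_i/K_i) = 8.05 / 45.69 = 0.1762 m/day.
In each layer the seepage velocity is v_i = q/n_i, so the layer transit time is t_i = b_i·n_i / q:
  layer 1 (karst limestone): t_1 = 4.18 × 0.11 / 0.1762 = 2.610 d
  layer 2 (silty sand): t_2 = 4.88 × 0.24 / 0.1762 = 6.647 d
  layer 3 (fractured sandstone): t_3 = 2.69 × 0.08 / 0.1762 = 1.221 d
  layer 4 (medium sand): t_4 = 12.1 × 0.30 / 0.1762 = 20.60 d
Total t = Σ t_i = 31.08 days.

31.1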